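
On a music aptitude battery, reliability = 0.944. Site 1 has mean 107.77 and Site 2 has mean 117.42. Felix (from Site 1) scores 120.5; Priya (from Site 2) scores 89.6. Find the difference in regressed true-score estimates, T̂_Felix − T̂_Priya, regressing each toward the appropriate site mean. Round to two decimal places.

T̂_Felix = 0.944(120.5) + 0.056(107.77) = 119.7871
T̂_Priya = 0.944(89.6) + 0.056(117.42) = 91.1579
Difference = 119.7871 − 91.1579 = 28.6292

28.63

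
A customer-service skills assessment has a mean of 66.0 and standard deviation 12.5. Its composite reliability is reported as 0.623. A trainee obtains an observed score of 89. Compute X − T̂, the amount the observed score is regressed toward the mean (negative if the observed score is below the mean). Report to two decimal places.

8.67

Kelley's formula gives T̂ = 0.623·89 + 0.377·66.0 = 55.447 + 24.8820 = 80.3290.
X − T̂ = 89 − 80.329 = 8.671 → 8.67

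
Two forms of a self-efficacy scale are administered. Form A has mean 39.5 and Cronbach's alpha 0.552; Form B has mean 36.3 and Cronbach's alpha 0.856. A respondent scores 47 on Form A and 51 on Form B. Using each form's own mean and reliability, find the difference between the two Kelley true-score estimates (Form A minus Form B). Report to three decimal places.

-5.243

T̂_A = 0.552(47) + 0.448(39.5) = 43.64000
T̂_B = 0.856(51) + 0.144(36.3) = 48.88320
T̂_A − T̂_B = -5.24320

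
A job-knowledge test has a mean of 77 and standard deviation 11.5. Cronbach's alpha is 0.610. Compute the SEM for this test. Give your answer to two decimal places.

SEM = SD · √(1 − ρ) = 11.5 × √0.390 = 11.5 × 0.6245 = 7.182

7.18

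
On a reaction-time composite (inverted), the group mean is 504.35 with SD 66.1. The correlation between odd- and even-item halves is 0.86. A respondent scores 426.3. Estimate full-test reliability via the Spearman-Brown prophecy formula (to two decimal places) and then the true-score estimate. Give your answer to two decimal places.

Spearman-Brown: ρ = 2r/(1 + r) = 2(0.86)/(1 + 0.86) = 1.720/1.86 = 0.9247 → 0.92
T̂ = 0.92(426.3) + 0.08(504.35) = 392.196 + 40.3480 = 432.544 → 432.54

432.54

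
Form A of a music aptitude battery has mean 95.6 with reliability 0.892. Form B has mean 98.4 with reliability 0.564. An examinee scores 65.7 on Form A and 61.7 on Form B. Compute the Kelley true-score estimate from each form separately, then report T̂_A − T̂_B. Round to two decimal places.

-8.77

T̂_A = 0.892(65.7) + 0.108(95.6) = 68.9292
T̂_B = 0.564(61.7) + 0.436(98.4) = 77.7012
T̂_A − T̂_B = -8.7720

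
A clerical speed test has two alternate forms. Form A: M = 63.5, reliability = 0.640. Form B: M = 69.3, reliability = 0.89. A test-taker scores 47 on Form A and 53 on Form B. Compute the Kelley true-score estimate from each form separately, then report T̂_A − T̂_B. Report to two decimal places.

T̂_A = 0.640(47) + 0.360(63.5) = 52.9400
T̂_B = 0.89(53) + 0.11(69.3) = 54.7930
T̂_A − T̂_B = -1.8530

-1.85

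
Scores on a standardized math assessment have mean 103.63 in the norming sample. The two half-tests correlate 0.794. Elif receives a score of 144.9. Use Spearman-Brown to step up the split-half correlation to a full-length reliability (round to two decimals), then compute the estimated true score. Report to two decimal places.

Spearman-Brown: ρ = 2r/(1 + r) = 2(0.794)/(1 + 0.794) = 1.5880/1.794 = 0.8852 → 0.89
Kelley's formula gives T̂ = 0.89·144.9 + 0.11·103.63 = 128.961 + 11.3993 = 140.360.

140.36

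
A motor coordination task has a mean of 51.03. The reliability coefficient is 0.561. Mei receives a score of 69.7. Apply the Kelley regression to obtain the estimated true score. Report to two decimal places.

61.50

T̂ = 0.561(69.7) + 0.439(51.03) = 39.1017 + 22.40217 = 61.504 → 61.50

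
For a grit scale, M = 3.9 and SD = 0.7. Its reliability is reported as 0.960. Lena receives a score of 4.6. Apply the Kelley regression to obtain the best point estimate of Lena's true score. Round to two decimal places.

4.57

T̂ = 0.960(4.6) + 0.040(3.9) = 4.4160 + 0.1560 = 4.572 → 4.57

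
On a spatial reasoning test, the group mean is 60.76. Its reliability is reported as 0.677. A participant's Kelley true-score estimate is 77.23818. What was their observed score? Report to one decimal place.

85.1

T̂ = ρX + (1 − ρ)μ  ⇒  X = (T̂ − (1 − ρ)μ) / ρ
X = (77.23818 − 0.323 × 60.76) / 0.677 = (77.23818 − 19.62548) / 0.677 = 57.61270 / 0.677 = 85.100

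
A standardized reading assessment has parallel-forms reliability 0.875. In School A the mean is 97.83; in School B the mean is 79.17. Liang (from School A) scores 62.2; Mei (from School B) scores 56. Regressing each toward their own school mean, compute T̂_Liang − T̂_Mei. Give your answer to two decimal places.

T̂_Liang = 0.875(62.2) + 0.125(97.83) = 66.6538
T̂_Mei = 0.875(56) + 0.125(79.17) = 58.8963
Difference = 66.6538 − 58.8963 = 7.7575

7.76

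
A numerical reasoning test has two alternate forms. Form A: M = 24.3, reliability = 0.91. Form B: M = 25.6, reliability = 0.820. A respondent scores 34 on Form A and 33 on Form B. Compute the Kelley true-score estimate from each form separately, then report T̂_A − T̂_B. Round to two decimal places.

T̂_A = 0.91(34) + 0.09(24.3) = 33.1270
T̂_B = 0.820(33) + 0.180(25.6) = 31.6680
T̂_A − T̂_B = 1.4590

1.46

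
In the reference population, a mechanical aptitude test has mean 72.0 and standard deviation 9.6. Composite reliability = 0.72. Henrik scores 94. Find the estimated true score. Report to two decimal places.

Regress the observed score toward the mean by the unreliability: T̂ = 0.72·94 + 0.28·72.0 = 67.68 + 20.160 = 87.840.

87.84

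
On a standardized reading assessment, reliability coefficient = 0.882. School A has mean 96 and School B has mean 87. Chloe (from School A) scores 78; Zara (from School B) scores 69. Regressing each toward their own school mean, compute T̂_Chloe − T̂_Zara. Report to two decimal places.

9.00

T̂_Chloe = 0.882(78) + 0.118(96) = 80.1240
T̂_Zara = 0.882(69) + 0.118(87) = 71.1240
Difference = 80.1240 − 71.1240 = 9.0000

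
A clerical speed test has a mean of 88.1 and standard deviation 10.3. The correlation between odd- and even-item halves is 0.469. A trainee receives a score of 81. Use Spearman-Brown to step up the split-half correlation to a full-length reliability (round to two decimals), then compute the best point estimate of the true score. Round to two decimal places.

83.56

Spearman-Brown: ρ = 2r/(1 + r) = 2(0.469)/(1 + 0.469) = 0.9380/1.469 = 0.6385 → 0.64
T̂ = 0.64(81) + 0.36(88.1) = 51.84 + 31.716 = 83.556 → 83.56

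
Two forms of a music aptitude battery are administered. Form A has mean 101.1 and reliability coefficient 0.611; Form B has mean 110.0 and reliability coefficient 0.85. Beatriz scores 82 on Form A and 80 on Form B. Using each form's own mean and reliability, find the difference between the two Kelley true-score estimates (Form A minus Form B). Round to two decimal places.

T̂_A = 0.611(82) + 0.389(101.1) = 89.4299
T̂_B = 0.85(80) + 0.15(110.0) = 84.5000
T̂_A − T̂_B = 4.9299

4.93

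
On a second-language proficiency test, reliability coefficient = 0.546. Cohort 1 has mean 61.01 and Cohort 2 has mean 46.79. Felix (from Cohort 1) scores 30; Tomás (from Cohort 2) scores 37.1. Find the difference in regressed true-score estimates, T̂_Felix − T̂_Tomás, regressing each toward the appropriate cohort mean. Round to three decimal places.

2.579

T̂_Felix = 0.546(30) + 0.454(61.01) = 44.07854
T̂_Tomás = 0.546(37.1) + 0.454(46.79) = 41.49926
Difference = 44.07854 − 41.49926 = 2.57928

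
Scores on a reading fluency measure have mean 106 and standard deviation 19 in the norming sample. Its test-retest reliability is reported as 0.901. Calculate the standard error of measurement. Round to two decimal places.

5.98

SEM = SD · √(1 − ρ) = 19 × √0.099 = 19 × 0.3146 = 5.978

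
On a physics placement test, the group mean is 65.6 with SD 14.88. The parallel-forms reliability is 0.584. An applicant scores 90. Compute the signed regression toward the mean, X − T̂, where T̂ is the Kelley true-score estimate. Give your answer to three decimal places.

10.150

T̂ = 0.584(90) + 0.416(65.6) = 52.560 + 27.2896 = 79.84960 → 79.8496
X − T̂ = 90 − 79.8496 = 10.1504 → 10.150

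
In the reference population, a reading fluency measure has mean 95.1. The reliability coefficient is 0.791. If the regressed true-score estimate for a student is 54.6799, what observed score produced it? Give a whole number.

T̂ = ρX + (1 − ρ)μ  ⇒  X = (T̂ − (1 − ρ)μ) / ρ
X = (54.6799 − 0.209 × 95.1) / 0.791 = (54.6799 − 19.8759) / 0.791 = 34.8040 / 0.791 = 44.00

44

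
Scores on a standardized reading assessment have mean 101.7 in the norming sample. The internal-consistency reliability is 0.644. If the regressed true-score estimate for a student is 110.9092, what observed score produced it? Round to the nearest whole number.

T̂ = ρX + (1 − ρ)μ  ⇒  X = (T̂ − (1 − ρ)μ) / ρ
X = (110.9092 − 0.356 × 101.7) / 0.644 = (110.9092 − 36.2052) / 0.644 = 74.7040 / 0.644 = 116.00

116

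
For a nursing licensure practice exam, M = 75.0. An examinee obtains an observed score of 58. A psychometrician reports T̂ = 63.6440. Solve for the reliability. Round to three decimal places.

0.668

T̂ = ρX + (1 − ρ)μ  ⇒  T̂ − μ = ρ(X − μ)
ρ = (T̂ − μ)/(X − μ) = (63.6440 − 75.0) / (58 − 75.0) = -11.3560 / -17.0 = 0.66800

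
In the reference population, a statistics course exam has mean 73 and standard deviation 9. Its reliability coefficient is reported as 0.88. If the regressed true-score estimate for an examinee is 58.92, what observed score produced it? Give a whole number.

T̂ = ρX + (1 − ρ)μ  ⇒  X = (T̂ − (1 − ρ)μ) / ρ
X = (58.92 − 0.12 × 73) / 0.88 = (58.92 − 8.76) / 0.88 = 50.16 / 0.88 = 57.00

57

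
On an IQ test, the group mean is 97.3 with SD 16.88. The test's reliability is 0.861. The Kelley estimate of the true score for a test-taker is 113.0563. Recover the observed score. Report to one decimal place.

T̂ = ρX + (1 − ρ)μ  ⇒  X = (T̂ − (1 − ρ)μ) / ρ
X = (113.0563 − 0.139 × 97.3) / 0.861 = (113.0563 − 13.5247) / 0.861 = 99.5316 / 0.861 = 115.600

115.6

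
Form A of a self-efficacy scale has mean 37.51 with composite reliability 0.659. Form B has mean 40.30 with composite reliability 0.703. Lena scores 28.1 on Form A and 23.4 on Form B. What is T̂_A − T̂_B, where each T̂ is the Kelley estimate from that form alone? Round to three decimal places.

2.890

T̂_A = 0.659(28.1) + 0.341(37.51) = 31.30881
T̂_B = 0.703(23.4) + 0.297(40.30) = 28.41930
T̂_A − T̂_B = 2.88951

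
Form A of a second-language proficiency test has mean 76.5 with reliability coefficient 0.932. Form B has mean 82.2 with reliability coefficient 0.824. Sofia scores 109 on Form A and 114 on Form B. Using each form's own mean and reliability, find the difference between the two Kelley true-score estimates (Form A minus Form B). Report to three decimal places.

T̂_A = 0.932(109) + 0.068(76.5) = 106.79000
T̂_B = 0.824(114) + 0.176(82.2) = 108.40320
T̂_A − T̂_B = -1.61320

-1.613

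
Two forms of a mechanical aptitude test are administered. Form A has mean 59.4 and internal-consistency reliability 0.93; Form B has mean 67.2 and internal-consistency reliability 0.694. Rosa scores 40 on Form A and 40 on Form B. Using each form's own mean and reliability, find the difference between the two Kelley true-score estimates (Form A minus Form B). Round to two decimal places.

-6.97

T̂_A = 0.93(40) + 0.07(59.4) = 41.3580
T̂_B = 0.694(40) + 0.306(67.2) = 48.3232
T̂_A − T̂_B = -6.9652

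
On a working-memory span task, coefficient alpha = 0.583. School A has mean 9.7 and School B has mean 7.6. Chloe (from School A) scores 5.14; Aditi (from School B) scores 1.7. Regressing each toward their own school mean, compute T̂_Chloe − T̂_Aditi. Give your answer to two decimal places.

2.88

T̂_Chloe = 0.583(5.14) + 0.417(9.7) = 7.0415
T̂_Aditi = 0.583(1.7) + 0.417(7.6) = 4.1603
Difference = 7.0415 − 4.1603 = 2.8812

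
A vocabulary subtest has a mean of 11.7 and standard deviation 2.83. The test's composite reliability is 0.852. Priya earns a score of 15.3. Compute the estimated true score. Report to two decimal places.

Weight the observed score by reliability and the mean by (1 − reliability): T̂ = 0.852·15.3 + 0.148·11.7 = 13.0356 + 1.7316 = 14.767.

14.77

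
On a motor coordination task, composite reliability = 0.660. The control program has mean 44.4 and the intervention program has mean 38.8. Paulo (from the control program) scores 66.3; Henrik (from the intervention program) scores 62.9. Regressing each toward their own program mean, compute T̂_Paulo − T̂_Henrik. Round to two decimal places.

4.15

T̂_Paulo = 0.660(66.3) + 0.340(44.4) = 58.8540
T̂_Henrik = 0.660(62.9) + 0.340(38.8) = 54.7060
Difference = 58.8540 − 54.7060 = 4.1480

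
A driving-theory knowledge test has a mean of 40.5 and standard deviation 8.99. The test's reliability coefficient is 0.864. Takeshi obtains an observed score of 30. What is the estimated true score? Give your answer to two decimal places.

T̂ = ρX + (1 − ρ)μ
  = 0.864 × 30 + 0.136 × 40.5
  = 25.920 + 5.5080
  = 31.428
  ≈ 31.43

31.43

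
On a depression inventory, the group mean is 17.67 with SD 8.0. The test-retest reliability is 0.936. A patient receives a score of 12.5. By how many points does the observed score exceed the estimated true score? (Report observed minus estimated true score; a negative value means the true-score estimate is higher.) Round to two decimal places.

T̂ = ρX + (1 − ρ)μ
  = 0.936 × 12.5 + 0.064 × 17.67
  = 11.7000 + 1.13088
  = 12.8309
  ≈ 12.831
X − T̂ = 12.5 − 12.831 = -0.331 → -0.33

-0.33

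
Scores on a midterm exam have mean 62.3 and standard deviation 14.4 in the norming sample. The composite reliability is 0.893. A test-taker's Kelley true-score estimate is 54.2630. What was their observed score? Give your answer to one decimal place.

T̂ = ρX + (1 − ρ)μ  ⇒  X = (T̂ − (1 − ρ)μ) / ρ
X = (54.2630 − 0.107 × 62.3) / 0.893 = (54.2630 − 6.6661) / 0.893 = 47.5969 / 0.893 = 53.300

53.3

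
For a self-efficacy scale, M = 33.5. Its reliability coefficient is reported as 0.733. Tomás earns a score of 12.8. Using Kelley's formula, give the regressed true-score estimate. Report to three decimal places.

18.327

T̂ = ρX + (1 − ρ)μ
  = 0.733 × 12.8 + 0.267 × 33.5
  = 9.3824 + 8.9445
  = 18.3269
  ≈ 18.327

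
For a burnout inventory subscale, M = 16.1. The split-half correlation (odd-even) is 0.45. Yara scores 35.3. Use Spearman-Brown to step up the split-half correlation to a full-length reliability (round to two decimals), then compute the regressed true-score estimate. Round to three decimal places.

Spearman-Brown: ρ = 2r/(1 + r) = 2(0.45)/(1 + 0.45) = 0.900/1.45 = 0.6207 → 0.62
T̂ = ρX + (1 − ρ)μ
  = 0.62 × 35.3 + 0.38 × 16.1
  = 21.886 + 6.118
  = 28.0040
  ≈ 28.004

28.004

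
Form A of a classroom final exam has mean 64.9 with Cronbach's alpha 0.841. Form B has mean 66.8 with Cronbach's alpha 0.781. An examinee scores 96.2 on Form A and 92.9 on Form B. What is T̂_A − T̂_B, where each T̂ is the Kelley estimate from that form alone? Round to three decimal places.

4.039

T̂_A = 0.841(96.2) + 0.159(64.9) = 91.22330
T̂_B = 0.781(92.9) + 0.219(66.8) = 87.18410
T̂_A − T̂_B = 4.03920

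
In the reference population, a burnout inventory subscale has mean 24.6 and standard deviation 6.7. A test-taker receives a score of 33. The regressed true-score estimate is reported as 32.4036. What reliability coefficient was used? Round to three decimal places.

0.929

T̂ = ρX + (1 − ρ)μ  ⇒  T̂ − μ = ρ(X − μ)
ρ = (T̂ − μ)/(X − μ) = (32.4036 − 24.6) / (33 − 24.6) = 7.8036 / 8.4 = 0.92900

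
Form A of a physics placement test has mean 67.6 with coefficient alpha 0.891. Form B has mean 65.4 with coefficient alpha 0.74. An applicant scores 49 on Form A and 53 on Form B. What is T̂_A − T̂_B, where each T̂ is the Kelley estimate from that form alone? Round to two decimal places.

T̂_A = 0.891(49) + 0.109(67.6) = 51.0274
T̂_B = 0.74(53) + 0.26(65.4) = 56.2240
T̂_A − T̂_B = -5.1966

-5.20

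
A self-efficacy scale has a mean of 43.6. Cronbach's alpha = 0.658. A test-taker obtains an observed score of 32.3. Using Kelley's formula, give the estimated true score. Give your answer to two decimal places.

T̂ = 0.658(32.3) + 0.342(43.6) = 21.2534 + 14.9112 = 36.165 → 36.16

36.16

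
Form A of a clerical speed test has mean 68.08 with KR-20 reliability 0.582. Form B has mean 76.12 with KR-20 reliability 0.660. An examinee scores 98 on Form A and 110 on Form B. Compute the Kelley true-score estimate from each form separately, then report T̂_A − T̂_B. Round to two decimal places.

-12.99

T̂_A = 0.582(98) + 0.418(68.08) = 85.4934
T̂_B = 0.660(110) + 0.340(76.12) = 98.4808
T̂_A − T̂_B = -12.9874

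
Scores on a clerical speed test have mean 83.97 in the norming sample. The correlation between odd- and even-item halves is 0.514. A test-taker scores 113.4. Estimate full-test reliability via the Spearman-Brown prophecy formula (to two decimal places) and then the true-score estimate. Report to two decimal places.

Spearman-Brown: ρ = 2r/(1 + r) = 2(0.514)/(1 + 0.514) = 1.0280/1.514 = 0.6790 → 0.68
Regress the observed score toward the mean by the unreliability: T̂ = 0.68·113.4 + 0.32·83.97 = 77.112 + 26.8704 = 103.982.

103.98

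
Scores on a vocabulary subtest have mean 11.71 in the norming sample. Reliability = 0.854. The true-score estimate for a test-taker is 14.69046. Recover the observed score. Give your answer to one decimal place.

T̂ = ρX + (1 − ρ)μ  ⇒  X = (T̂ − (1 − ρ)μ) / ρ
X = (14.69046 − 0.146 × 11.71) / 0.854 = (14.69046 − 1.70966) / 0.854 = 12.98080 / 0.854 = 15.200

15.2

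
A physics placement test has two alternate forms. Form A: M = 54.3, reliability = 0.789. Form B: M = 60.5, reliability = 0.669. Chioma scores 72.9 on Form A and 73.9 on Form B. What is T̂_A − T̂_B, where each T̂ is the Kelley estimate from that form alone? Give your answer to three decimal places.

T̂_A = 0.789(72.9) + 0.211(54.3) = 68.97540
T̂_B = 0.669(73.9) + 0.331(60.5) = 69.46460
T̂_A − T̂_B = -0.48920

-0.489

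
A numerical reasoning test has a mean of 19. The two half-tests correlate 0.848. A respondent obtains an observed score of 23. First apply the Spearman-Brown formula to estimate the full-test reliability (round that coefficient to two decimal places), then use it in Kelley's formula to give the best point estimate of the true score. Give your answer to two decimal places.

22.68

Spearman-Brown: ρ = 2r/(1 + r) = 2(0.848)/(1 + 0.848) = 1.6960/1.848 = 0.9177 → 0.92
Kelley's formula gives T̂ = 0.92·23 + 0.08·19 = 21.16 + 1.52 = 22.680.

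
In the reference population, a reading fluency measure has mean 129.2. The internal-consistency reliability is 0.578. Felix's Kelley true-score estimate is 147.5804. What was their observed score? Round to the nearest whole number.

161

T̂ = ρX + (1 − ρ)μ  ⇒  X = (T̂ − (1 − ρ)μ) / ρ
X = (147.5804 − 0.422 × 129.2) / 0.578 = (147.5804 − 54.5224) / 0.578 = 93.0580 / 0.578 = 161.00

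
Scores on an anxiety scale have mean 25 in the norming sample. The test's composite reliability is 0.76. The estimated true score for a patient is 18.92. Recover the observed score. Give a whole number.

17

T̂ = ρX + (1 − ρ)μ  ⇒  X = (T̂ − (1 − ρ)μ) / ρ
X = (18.92 − 0.24 × 25) / 0.76 = (18.92 − 6.00) / 0.76 = 12.92 / 0.76 = 17.00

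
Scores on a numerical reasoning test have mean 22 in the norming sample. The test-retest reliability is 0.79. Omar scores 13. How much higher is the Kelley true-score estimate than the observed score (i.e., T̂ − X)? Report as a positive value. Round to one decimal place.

Kelley's formula gives T̂ = 0.79·13 + 0.21·22 = 10.27 + 4.62 = 14.890.
T̂ − X = 14.89 − 13 = 1.89 → 1.9

1.9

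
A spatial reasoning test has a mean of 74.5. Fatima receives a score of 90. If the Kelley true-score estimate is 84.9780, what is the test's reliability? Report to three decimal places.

T̂ = ρX + (1 − ρ)μ  ⇒  T̂ − μ = ρ(X − μ)
ρ = (T̂ − μ)/(X − μ) = (84.9780 − 74.5) / (90 − 74.5) = 10.4780 / 15.5 = 0.67600

0.676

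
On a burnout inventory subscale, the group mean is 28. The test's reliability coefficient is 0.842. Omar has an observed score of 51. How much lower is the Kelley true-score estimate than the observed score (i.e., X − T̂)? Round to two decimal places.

3.63

Kelley's formula gives T̂ = 0.842·51 + 0.158·28 = 42.942 + 4.424 = 47.3660.
X − T̂ = 51 − 47.366 = 3.634 → 3.63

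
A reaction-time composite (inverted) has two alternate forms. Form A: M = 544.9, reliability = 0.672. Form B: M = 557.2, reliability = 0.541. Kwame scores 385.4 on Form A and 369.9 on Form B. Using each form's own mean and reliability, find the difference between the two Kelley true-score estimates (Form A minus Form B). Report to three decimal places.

T̂_A = 0.672(385.4) + 0.328(544.9) = 437.71600
T̂_B = 0.541(369.9) + 0.459(557.2) = 455.87070
T̂_A − T̂_B = -18.15470

-18.155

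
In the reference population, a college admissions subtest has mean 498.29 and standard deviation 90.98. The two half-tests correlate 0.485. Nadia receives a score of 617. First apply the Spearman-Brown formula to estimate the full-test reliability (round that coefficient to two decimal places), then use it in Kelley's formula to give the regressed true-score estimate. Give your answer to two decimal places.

Spearman-Brown: ρ = 2r/(1 + r) = 2(0.485)/(1 + 0.485) = 0.9700/1.485 = 0.6532 → 0.65
T̂ = 0.65(617) + 0.35(498.29) = 401.05 + 174.4015 = 575.452 → 575.45

575.45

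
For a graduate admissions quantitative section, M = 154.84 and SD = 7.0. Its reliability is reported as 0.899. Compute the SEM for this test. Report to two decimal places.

2.22

SEM = SD · √(1 − ρ) = 7.0 × √0.101 = 7.0 × 0.3178 = 2.225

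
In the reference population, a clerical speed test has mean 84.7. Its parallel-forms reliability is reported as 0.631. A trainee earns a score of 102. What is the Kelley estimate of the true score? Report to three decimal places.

95.616

T̂ = 0.631(102) + 0.369(84.7) = 64.362 + 31.2543 = 95.6163 → 95.616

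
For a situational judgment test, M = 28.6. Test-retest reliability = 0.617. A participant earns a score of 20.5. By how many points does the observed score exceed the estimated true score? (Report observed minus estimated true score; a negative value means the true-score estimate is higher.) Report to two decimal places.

T̂ = ρX + (1 − ρ)μ
  = 0.617 × 20.5 + 0.383 × 28.6
  = 12.6485 + 10.9538
  = 23.6023
  ≈ 23.602
X − T̂ = 20.5 − 23.602 = -3.102 → -3.10

-3.10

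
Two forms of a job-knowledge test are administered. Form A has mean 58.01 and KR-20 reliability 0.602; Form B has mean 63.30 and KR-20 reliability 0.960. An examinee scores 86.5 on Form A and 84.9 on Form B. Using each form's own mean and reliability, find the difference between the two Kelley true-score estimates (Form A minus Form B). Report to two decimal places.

-8.88

T̂_A = 0.602(86.5) + 0.398(58.01) = 75.1610
T̂_B = 0.960(84.9) + 0.040(63.30) = 84.0360
T̂_A − T̂_B = -8.8750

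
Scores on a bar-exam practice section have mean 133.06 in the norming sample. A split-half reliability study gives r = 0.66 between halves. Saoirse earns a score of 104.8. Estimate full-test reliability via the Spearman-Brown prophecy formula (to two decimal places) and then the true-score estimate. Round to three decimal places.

Spearman-Brown: ρ = 2r/(1 + r) = 2(0.66)/(1 + 0.66) = 1.320/1.66 = 0.7952 → 0.80
T̂ = 0.80(104.8) + 0.20(133.06) = 83.840 + 26.6120 = 110.4520 → 110.452

110.452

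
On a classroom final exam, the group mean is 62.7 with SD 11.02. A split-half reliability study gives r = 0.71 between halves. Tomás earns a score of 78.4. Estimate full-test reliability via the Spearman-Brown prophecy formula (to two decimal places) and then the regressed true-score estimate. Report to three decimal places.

Spearman-Brown: ρ = 2r/(1 + r) = 2(0.71)/(1 + 0.71) = 1.420/1.71 = 0.8304 → 0.83
T̂ = 0.83(78.4) + 0.17(62.7) = 65.072 + 10.659 = 75.7310 → 75.731

75.731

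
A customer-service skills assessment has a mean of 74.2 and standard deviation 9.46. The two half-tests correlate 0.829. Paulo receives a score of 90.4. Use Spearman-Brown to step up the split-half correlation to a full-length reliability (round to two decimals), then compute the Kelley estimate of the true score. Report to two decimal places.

88.94

Spearman-Brown: ρ = 2r/(1 + r) = 2(0.829)/(1 + 0.829) = 1.6580/1.829 = 0.9065 → 0.91
Kelley's formula gives T̂ = 0.91·90.4 + 0.09·74.2 = 82.264 + 6.678 = 88.942.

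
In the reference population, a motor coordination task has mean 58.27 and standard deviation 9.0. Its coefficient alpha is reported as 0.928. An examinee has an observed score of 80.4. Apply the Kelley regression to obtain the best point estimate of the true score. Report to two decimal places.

78.81

T̂ = 0.928(80.4) + 0.072(58.27) = 74.6112 + 4.19544 = 78.807 → 78.81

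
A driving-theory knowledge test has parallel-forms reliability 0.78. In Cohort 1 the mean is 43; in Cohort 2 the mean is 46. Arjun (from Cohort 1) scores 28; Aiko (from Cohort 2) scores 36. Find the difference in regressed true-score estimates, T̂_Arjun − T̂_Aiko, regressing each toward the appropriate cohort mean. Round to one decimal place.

T̂_Arjun = 0.78(28) + 0.22(43) = 31.300
T̂_Aiko = 0.78(36) + 0.22(46) = 38.200
Difference = 31.300 − 38.200 = -6.900

-6.9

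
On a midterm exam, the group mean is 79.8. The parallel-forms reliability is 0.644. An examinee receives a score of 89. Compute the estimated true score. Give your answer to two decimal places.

85.72

T̂ = 0.644(89) + 0.356(79.8) = 57.316 + 28.4088 = 85.725 → 85.72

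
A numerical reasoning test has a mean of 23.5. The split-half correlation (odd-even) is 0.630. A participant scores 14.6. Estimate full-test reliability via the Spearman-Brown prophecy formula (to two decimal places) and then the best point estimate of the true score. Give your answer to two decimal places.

16.65

Spearman-Brown: ρ = 2r/(1 + r) = 2(0.630)/(1 + 0.630) = 1.2600/1.630 = 0.7730 → 0.77
Regress the observed score toward the mean by the unreliability: T̂ = 0.77·14.6 + 0.23·23.5 = 11.242 + 5.405 = 16.647.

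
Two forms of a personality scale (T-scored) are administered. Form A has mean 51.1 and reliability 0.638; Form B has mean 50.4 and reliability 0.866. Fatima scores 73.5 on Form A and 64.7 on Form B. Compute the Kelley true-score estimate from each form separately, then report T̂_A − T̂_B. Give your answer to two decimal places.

T̂_A = 0.638(73.5) + 0.362(51.1) = 65.3912
T̂_B = 0.866(64.7) + 0.134(50.4) = 62.7838
T̂_A − T̂_B = 2.6074

2.61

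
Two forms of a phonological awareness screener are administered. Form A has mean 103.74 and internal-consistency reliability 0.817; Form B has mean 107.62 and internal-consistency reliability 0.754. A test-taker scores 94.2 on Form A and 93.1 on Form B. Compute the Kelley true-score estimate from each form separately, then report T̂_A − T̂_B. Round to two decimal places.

T̂_A = 0.817(94.2) + 0.183(103.74) = 95.9458
T̂_B = 0.754(93.1) + 0.246(107.62) = 96.6719
T̂_A − T̂_B = -0.7261

-0.73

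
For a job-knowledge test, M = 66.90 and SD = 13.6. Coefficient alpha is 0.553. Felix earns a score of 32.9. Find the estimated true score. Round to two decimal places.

48.10

T̂ = 0.553(32.9) + 0.447(66.90) = 18.1937 + 29.90430 = 48.098 → 48.10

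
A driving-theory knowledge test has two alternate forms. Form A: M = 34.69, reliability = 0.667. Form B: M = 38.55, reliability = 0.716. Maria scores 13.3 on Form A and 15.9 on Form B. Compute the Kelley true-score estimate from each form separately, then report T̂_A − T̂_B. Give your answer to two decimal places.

T̂_A = 0.667(13.3) + 0.333(34.69) = 20.4229
T̂_B = 0.716(15.9) + 0.284(38.55) = 22.3326
T̂_A − T̂_B = -1.9097

-1.91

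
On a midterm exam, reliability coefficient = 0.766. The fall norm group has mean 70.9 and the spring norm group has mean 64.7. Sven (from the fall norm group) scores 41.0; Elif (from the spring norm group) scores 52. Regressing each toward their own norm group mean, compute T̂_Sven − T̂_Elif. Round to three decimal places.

T̂_Sven = 0.766(41.0) + 0.234(70.9) = 47.99660
T̂_Elif = 0.766(52) + 0.234(64.7) = 54.97180
Difference = 47.99660 − 54.97180 = -6.97520

-6.975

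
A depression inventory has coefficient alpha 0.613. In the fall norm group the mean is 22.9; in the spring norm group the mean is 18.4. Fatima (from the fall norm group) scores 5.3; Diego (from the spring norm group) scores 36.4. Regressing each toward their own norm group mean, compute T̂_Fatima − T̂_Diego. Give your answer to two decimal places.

T̂_Fatima = 0.613(5.3) + 0.387(22.9) = 12.1112
T̂_Diego = 0.613(36.4) + 0.387(18.4) = 29.4340
Difference = 12.1112 − 29.4340 = -17.3228

-17.32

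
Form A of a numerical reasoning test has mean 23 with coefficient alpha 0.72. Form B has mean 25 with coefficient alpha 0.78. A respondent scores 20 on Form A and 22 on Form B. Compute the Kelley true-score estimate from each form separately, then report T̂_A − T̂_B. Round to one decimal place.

-1.8

T̂_A = 0.72(20) + 0.28(23) = 20.840
T̂_B = 0.78(22) + 0.22(25) = 22.660
T̂_A − T̂_B = -1.820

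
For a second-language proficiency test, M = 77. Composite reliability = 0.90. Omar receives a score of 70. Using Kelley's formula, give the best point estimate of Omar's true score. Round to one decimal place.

70.7

T̂ = 0.90(70) + 0.10(77) = 63.00 + 7.70 = 70.70 → 70.7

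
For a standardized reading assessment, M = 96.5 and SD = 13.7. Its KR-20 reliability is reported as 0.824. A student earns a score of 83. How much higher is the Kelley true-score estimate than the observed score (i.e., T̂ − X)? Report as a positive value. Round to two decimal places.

2.38

T̂ = ρX + (1 − ρ)μ
  = 0.824 × 83 + 0.176 × 96.5
  = 68.392 + 16.9840
  = 85.3760
  ≈ 85.376
T̂ − X = 85.376 − 83 = 2.376 → 2.38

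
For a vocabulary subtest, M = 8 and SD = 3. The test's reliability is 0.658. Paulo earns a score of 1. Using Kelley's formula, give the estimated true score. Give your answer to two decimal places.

3.39

T̂ = ρX + (1 − ρ)μ
  = 0.658 × 1 + 0.342 × 8
  = 0.658 + 2.736
  = 3.394
  ≈ 3.39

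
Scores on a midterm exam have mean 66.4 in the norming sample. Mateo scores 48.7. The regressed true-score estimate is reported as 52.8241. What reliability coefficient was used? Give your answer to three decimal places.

0.767

T̂ = ρX + (1 − ρ)μ  ⇒  T̂ − μ = ρ(X − μ)
ρ = (T̂ − μ)/(X − μ) = (52.8241 − 66.4) / (48.7 − 66.4) = -13.5759 / -17.7 = 0.76700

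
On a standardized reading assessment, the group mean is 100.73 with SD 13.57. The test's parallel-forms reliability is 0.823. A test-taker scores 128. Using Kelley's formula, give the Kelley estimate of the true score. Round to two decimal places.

123.17

T̂ = 0.823(128) + 0.177(100.73) = 105.344 + 17.82921 = 123.173 → 123.17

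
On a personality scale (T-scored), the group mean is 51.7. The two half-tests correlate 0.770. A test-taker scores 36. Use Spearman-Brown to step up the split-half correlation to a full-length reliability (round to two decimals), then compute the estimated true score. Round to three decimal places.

Spearman-Brown: ρ = 2r/(1 + r) = 2(0.770)/(1 + 0.770) = 1.5400/1.770 = 0.8701 → 0.87
T̂ = ρX + (1 − ρ)μ
  = 0.87 × 36 + 0.13 × 51.7
  = 31.32 + 6.721
  = 38.0410
  ≈ 38.041

38.041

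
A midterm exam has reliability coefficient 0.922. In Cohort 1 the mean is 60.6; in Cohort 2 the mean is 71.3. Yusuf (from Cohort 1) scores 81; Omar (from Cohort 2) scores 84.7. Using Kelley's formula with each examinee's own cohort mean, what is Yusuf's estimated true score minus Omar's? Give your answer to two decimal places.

-4.25

T̂_Yusuf = 0.922(81) + 0.078(60.6) = 79.4088
T̂_Omar = 0.922(84.7) + 0.078(71.3) = 83.6548
Difference = 79.4088 − 83.6548 = -4.2460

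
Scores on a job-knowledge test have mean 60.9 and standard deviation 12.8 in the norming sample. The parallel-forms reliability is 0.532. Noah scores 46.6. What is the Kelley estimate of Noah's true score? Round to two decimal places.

53.29

T̂ = 0.532(46.6) + 0.468(60.9) = 24.7912 + 28.5012 = 53.292 → 53.29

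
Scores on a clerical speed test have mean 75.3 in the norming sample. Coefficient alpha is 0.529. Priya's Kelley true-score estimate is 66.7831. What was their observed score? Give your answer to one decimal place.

T̂ = ρX + (1 − ρ)μ  ⇒  X = (T̂ − (1 − ρ)μ) / ρ
X = (66.7831 − 0.471 × 75.3) / 0.529 = (66.7831 − 35.4663) / 0.529 = 31.3168 / 0.529 = 59.200

59.2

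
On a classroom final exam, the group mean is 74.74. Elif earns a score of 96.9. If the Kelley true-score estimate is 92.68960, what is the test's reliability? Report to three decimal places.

T̂ = ρX + (1 − ρ)μ  ⇒  T̂ − μ = ρ(X − μ)
ρ = (T̂ − μ)/(X − μ) = (92.68960 − 74.74) / (96.9 − 74.74) = 17.94960 / 22.16 = 0.81000

0.810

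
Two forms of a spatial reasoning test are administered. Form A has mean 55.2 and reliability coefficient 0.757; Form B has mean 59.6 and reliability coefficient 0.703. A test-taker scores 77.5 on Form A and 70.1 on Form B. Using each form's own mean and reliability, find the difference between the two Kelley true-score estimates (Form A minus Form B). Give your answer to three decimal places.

5.100

T̂_A = 0.757(77.5) + 0.243(55.2) = 72.08110
T̂_B = 0.703(70.1) + 0.297(59.6) = 66.98150
T̂_A − T̂_B = 5.09960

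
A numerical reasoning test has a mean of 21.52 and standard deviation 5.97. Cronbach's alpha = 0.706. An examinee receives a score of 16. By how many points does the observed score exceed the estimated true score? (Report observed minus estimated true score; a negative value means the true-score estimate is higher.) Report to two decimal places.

-1.62

T̂ = 0.706(16) + 0.294(21.52) = 11.296 + 6.32688 = 17.6229 → 17.623
X − T̂ = 16 − 17.623 = -1.623 → -1.62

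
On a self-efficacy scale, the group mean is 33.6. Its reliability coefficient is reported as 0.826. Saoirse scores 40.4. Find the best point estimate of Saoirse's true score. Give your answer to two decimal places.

39.22

T̂ = ρX + (1 − ρ)μ
  = 0.826 × 40.4 + 0.174 × 33.6
  = 33.3704 + 5.8464
  = 39.217
  ≈ 39.22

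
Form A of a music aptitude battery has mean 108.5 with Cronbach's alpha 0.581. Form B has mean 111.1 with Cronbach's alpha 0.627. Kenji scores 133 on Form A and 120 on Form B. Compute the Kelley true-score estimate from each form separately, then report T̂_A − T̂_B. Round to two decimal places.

T̂_A = 0.581(133) + 0.419(108.5) = 122.7345
T̂_B = 0.627(120) + 0.373(111.1) = 116.6803
T̂_A − T̂_B = 6.0542

6.05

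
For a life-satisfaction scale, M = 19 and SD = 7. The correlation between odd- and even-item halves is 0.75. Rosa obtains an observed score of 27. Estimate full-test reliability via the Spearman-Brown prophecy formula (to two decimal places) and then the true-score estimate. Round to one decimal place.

25.9

Spearman-Brown: ρ = 2r/(1 + r) = 2(0.75)/(1 + 0.75) = 1.500/1.75 = 0.8571 → 0.86
T̂ = ρX + (1 − ρ)μ
  = 0.86 × 27 + 0.14 × 19
  = 23.22 + 2.66
  = 25.88
  ≈ 25.9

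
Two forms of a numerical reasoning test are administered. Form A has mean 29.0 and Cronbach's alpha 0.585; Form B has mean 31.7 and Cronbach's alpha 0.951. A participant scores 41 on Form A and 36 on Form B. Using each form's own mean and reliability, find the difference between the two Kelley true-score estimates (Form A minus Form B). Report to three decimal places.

0.231

T̂_A = 0.585(41) + 0.415(29.0) = 36.02000
T̂_B = 0.951(36) + 0.049(31.7) = 35.78930
T̂_A − T̂_B = 0.23070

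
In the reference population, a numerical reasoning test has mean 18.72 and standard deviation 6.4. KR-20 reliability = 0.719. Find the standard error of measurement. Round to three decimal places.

SEM = SD · √(1 − ρ) = 6.4 × √0.281 = 6.4 × 0.5301 = 3.3926

3.393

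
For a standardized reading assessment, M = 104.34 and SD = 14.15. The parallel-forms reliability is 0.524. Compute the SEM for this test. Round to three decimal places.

9.762

SEM = SD · √(1 − ρ) = 14.15 × √0.476 = 14.15 × 0.6899 = 9.7625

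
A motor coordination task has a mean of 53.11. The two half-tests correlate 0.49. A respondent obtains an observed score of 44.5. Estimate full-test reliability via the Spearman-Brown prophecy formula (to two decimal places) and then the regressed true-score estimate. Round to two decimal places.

47.43

Spearman-Brown: ρ = 2r/(1 + r) = 2(0.49)/(1 + 0.49) = 0.980/1.49 = 0.6577 → 0.66
T̂ = ρX + (1 − ρ)μ
  = 0.66 × 44.5 + 0.34 × 53.11
  = 29.370 + 18.0574
  = 47.427
  ≈ 47.43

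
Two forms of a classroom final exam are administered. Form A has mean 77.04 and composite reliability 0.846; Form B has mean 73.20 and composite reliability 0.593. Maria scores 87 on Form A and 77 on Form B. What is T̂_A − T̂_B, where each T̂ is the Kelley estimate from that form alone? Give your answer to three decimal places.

10.013

T̂_A = 0.846(87) + 0.154(77.04) = 85.46616
T̂_B = 0.593(77) + 0.407(73.20) = 75.45340
T̂_A − T̂_B = 10.01276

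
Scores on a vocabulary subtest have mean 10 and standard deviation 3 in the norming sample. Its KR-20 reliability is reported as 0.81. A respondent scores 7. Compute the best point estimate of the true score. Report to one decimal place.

T̂ = ρX + (1 − ρ)μ
  = 0.81 × 7 + 0.19 × 10
  = 5.67 + 1.90
  = 7.57
  ≈ 7.6

7.6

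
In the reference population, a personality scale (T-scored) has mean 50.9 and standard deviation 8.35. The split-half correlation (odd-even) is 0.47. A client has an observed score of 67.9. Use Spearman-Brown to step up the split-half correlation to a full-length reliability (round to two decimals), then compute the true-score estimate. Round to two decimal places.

Spearman-Brown: ρ = 2r/(1 + r) = 2(0.47)/(1 + 0.47) = 0.940/1.47 = 0.6395 → 0.64
T̂ = 0.64(67.9) + 0.36(50.9) = 43.456 + 18.324 = 61.780 → 61.78

61.78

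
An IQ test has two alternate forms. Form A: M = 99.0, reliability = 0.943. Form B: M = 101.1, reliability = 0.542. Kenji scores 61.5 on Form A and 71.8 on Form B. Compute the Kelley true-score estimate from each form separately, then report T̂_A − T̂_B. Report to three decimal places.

-21.582

T̂_A = 0.943(61.5) + 0.057(99.0) = 63.63750
T̂_B = 0.542(71.8) + 0.458(101.1) = 85.21940
T̂_A − T̂_B = -21.58190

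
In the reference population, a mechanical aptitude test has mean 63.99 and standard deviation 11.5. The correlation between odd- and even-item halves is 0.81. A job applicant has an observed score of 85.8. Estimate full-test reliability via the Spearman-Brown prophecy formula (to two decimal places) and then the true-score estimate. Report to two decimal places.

83.62

Spearman-Brown: ρ = 2r/(1 + r) = 2(0.81)/(1 + 0.81) = 1.620/1.81 = 0.8950 → 0.90
T̂ = 0.90(85.8) + 0.10(63.99) = 77.220 + 6.3990 = 83.619 → 83.62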